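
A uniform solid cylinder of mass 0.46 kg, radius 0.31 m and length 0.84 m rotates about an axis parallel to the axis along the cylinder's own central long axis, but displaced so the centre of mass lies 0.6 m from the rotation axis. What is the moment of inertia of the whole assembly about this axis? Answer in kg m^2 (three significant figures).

0.188

I_cm = (1/2)MR² = (1/2)(0.46)(0.31)² = 0.022103 kg m^2; centre at d = 0.6 m, so the parallel axis theorem gives I = 0.022103 + (0.46)(0.6)² = 0.1877 kg m^2.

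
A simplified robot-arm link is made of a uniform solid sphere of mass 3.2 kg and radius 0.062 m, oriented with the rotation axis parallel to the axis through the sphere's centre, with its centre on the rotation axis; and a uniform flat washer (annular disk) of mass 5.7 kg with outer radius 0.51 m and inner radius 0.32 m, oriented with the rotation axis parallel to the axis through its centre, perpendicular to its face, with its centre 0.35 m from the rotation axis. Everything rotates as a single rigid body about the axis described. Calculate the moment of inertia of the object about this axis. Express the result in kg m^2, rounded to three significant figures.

Solid sphere: I_cm = (2/5)MR² = (2/5)(3.2)(0.062)² = 0.0049203 kg m^2; axis through the centre, so I = 0.0049203 kg m^2.
Annular disk: I_cm = (1/2)M(R²+r²) = (1/2)(5.7)[(0.51)² + (0.32)²] = 1.0331 kg m^2; centre at d = 0.35 m, so I = I_cm + Md² gives I = 1.0331 + (5.7)(0.35)² = 1.7314 kg m^2.
Total I = 0.0049203 + 1.7314 = 1.7363 kg m^2.

1.74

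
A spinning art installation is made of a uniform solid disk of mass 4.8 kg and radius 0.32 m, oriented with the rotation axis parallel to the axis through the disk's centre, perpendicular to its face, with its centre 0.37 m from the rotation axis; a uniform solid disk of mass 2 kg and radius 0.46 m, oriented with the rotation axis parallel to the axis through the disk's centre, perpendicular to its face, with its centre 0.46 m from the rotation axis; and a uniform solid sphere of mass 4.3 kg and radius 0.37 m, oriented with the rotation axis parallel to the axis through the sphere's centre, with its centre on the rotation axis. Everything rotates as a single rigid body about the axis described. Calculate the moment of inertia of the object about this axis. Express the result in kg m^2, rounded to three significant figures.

1.77

Solid disk: I_cm = (1/2)MR² = (1/2)(4.8)(0.32)² = 0.24576 kg m^2; centre at d = 0.37 m, so I = I_cm + Md² gives I = 0.24576 + (4.8)(0.37)² = 0.90288 kg m^2.
Solid disk: I_cm = (1/2)MR² = (1/2)(2)(0.46)² = 0.2116 kg m^2; centre at d = 0.46 m, so I = I_cm + Md² gives I = 0.2116 + (2)(0.46)² = 0.6348 kg m^2.
Solid sphere: I_cm = (2/5)MR² = (2/5)(4.3)(0.37)² = 0.23547 kg m^2; axis through the centre, so I = 0.23547 kg m^2.
Total I = 0.90288 + 0.6348 + 0.23547 = 1.7731 kg m^2.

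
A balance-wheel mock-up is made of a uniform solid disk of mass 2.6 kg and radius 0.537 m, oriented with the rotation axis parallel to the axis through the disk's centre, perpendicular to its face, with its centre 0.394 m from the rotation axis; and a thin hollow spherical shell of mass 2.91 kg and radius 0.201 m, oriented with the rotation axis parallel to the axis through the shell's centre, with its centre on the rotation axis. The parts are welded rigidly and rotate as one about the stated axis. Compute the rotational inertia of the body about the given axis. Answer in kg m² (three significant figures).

0.857

Solid disk: I_cm = (1/2)MR² = (1/2)(2.6)(0.537)² = 0.37488 kg m²; centre at d = 0.394 m, so the parallel axis theorem gives I = 0.37488 + (2.6)(0.394)² = 0.77849 kg m².
Spherical shell: I_cm = (2/3)MR² = (2/3)(2.91)(0.201)² = 0.078378 kg m²; axis through the centre, so I = 0.078378 kg m².
Total I = 0.77849 + 0.078378 = 0.85687 kg m².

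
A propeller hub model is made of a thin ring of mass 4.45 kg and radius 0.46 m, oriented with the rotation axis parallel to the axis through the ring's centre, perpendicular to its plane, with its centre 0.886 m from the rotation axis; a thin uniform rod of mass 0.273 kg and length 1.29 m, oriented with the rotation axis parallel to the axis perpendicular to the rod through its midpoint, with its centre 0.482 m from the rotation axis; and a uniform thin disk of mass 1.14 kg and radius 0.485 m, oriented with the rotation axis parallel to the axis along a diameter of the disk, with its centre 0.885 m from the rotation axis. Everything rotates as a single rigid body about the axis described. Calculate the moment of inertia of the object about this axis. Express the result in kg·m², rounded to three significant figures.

Thin ring: I_cm = MR² = (4.45)(0.46)² = 0.94162 kg·m²; centre at d = 0.886 m, so I = I_cm + Md² gives I = 0.94162 + (4.45)(0.886)² = 4.4349 kg·m².
Thin rod: I_cm = (1/12)ML² = (1/12)(0.273)(1.29)² = 0.037858 kg·m²; centre at d = 0.482 m, so I = I_cm + Md² gives I = 0.037858 + (0.273)(0.482)² = 0.10128 kg·m².
Thin disk: I_cm = (1/4)MR² = (1/4)(1.14)(0.485)² = 0.067039 kg·m²; centre at d = 0.885 m, so I = I_cm + Md² gives I = 0.067039 + (1.14)(0.885)² = 0.95992 kg·m².
Total I = 4.4349 + 0.10128 + 0.95992 = 5.4961 kg·m².

5.50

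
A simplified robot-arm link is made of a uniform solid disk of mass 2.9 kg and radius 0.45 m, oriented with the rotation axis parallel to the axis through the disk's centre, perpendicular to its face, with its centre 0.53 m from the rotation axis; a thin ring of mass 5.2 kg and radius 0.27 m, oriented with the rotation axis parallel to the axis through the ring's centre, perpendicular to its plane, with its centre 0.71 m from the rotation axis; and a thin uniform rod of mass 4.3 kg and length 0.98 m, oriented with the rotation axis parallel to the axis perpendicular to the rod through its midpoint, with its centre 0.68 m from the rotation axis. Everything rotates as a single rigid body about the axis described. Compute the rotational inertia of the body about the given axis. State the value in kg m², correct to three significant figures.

6.44

Solid disk: I_cm = (1/2)MR² = (1/2)(2.9)(0.45)² = 0.29363 kg m²; centre at d = 0.53 m, so the parallel axis theorem gives I = 0.29363 + (2.9)(0.53)² = 1.1082 kg m².
Thin ring: I_cm = MR² = (5.2)(0.27)² = 0.37908 kg m²; centre at d = 0.71 m, so the parallel axis theorem gives I = 0.37908 + (5.2)(0.71)² = 3.0004 kg m².
Thin rod: I_cm = (1/12)ML² = (1/12)(4.3)(0.98)² = 0.34414 kg m²; centre at d = 0.68 m, so the parallel axis theorem gives I = 0.34414 + (4.3)(0.68)² = 2.3325 kg m².
Total I = 1.1082 + 3.0004 + 2.3325 = 6.4411 kg m².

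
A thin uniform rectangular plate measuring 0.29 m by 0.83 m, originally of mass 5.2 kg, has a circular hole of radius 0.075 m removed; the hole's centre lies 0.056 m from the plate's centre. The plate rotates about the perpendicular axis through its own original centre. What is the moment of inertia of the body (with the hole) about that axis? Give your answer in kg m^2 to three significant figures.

Unpierced body about its centre: I₀ = (1/12)M(a²+b²) = (1/12)(5.2)[(0.29)² + (0.83)²] = 0.33497 kg m^2.
The removed disk has mass m = M·πr²/(ab) = (5.2)·π(0.075)²/(0.29·0.83) = 0.38177 kg (same uniform areal density).
Its moment of inertia about the rotation axis (parallel-axis theorem): I_hole = (1/2)mr² + md² = (1/2)(0.38177)(0.075)² + (0.38177)(0.056)² = 0.0022709 kg m^2.
Treating the hole as negative mass, I = I₀ − I_hole = 0.33497 − 0.0022709 = 0.3327 kg m^2.

0.333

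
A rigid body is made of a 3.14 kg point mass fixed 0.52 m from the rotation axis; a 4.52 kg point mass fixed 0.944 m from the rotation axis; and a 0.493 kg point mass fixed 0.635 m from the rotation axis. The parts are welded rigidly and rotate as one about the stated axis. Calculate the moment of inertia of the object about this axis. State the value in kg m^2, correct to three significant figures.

5.08

Point mass: I_cm = 0; centre at d = 0.52 m, so the parallel axis theorem gives I = 0 + (3.14)(0.52)² = 0.84906 kg m^2.
Point mass: I_cm = 0; centre at d = 0.944 m, so the parallel axis theorem gives I = 0 + (4.52)(0.944)² = 4.0279 kg m^2.
Point mass: I_cm = 0; centre at d = 0.635 m, so the parallel axis theorem gives I = 0 + (0.493)(0.635)² = 0.19879 kg m^2.
Total I = 0.84906 + 4.0279 + 0.19879 = 5.0758 kg m^2.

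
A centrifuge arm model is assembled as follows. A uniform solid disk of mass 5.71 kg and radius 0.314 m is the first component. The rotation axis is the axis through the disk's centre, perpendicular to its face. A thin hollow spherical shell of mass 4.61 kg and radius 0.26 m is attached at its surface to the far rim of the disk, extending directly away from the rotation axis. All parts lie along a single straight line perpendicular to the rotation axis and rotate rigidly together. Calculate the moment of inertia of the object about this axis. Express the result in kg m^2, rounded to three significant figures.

2.01

Solid disk: I_cm = (1/2)MR² = (1/2)(5.71)(0.314)² = 0.28149 kg m^2; axis through the centre, so I = 0.28149 kg m^2.
Spherical shell: I_cm = (2/3)MR² = (2/3)(4.61)(0.26)² = 0.20776 kg m^2; centre at d = 0.314 + 0.26 = 0.574 m, so I = I_cm + Md² gives I = 0.20776 + (4.61)(0.574)² = 1.7266 kg m^2.
Total I = 0.28149 + 1.7266 = 2.0081 kg m^2.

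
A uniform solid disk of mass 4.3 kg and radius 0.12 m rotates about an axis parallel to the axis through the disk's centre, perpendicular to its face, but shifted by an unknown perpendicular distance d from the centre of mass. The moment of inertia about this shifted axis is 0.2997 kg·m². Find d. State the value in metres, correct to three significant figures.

About the centre-of-mass axis, I_cm = (1/2)MR² = (1/2)(4.3)(0.12)² = 0.03096 kg·m².
Parallel axis theorem: I = I_cm + Md², so Md² = 0.2997 − 0.03096 = 0.26874 kg·m².
d = √(0.26874 / 4.3) = 0.25 m.

0.250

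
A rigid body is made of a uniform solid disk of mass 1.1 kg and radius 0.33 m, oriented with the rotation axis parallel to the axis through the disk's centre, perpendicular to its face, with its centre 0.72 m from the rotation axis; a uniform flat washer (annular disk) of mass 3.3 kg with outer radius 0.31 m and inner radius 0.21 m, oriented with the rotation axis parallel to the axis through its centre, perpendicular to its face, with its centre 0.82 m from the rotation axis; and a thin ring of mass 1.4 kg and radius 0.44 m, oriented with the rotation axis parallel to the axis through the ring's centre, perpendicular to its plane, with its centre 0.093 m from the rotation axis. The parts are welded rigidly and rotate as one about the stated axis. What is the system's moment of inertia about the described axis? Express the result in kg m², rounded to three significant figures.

3.36

Solid disk: I_cm = (1/2)MR² = (1/2)(1.1)(0.33)² = 0.059895 kg m²; centre at d = 0.72 m, so the parallel axis theorem gives I = 0.059895 + (1.1)(0.72)² = 0.63014 kg m².
Annular disk: I_cm = (1/2)M(R²+r²) = (1/2)(3.3)[(0.31)² + (0.21)²] = 0.23133 kg m²; centre at d = 0.82 m, so the parallel axis theorem gives I = 0.23133 + (3.3)(0.82)² = 2.4502 kg m².
Thin ring: I_cm = MR² = (1.4)(0.44)² = 0.27104 kg m²; centre at d = 0.093 m, so the parallel axis theorem gives I = 0.27104 + (1.4)(0.093)² = 0.28315 kg m².
Total I = 0.63014 + 2.4502 + 0.28315 = 3.3635 kg m².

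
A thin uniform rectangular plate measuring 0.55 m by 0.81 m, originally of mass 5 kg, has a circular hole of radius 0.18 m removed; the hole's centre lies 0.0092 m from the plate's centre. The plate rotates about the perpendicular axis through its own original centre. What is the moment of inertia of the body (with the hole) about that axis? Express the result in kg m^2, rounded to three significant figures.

Unpierced body about its centre: I₀ = (1/12)M(a²+b²) = (1/12)(5)[(0.55)² + (0.81)²] = 0.39942 kg m^2.
The removed disk has mass m = M·πr²/(ab) = (5)·π(0.18)²/(0.55·0.81) = 1.1424 kg (same uniform areal density).
Its moment of inertia about the rotation axis (parallel-axis theorem): I_hole = (1/2)mr² + md² = (1/2)(1.1424)(0.18)² + (1.1424)(0.0092)² = 0.018604 kg m^2.
Treating the hole as negative mass, I = I₀ − I_hole = 0.39942 − 0.018604 = 0.38081 kg m^2.

0.381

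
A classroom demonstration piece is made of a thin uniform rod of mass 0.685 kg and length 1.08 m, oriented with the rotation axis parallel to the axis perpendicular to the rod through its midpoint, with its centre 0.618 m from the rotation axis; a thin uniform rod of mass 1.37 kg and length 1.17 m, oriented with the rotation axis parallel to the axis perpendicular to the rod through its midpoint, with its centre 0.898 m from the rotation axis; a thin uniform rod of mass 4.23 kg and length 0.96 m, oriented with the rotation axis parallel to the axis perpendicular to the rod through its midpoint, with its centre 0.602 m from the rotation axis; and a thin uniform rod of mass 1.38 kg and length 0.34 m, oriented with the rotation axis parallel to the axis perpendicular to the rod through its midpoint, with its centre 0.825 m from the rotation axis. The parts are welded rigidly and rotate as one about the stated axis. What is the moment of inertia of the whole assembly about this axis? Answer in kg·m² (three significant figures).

Thin rod: I_cm = (1/12)ML² = (1/12)(0.685)(1.08)² = 0.066582 kg·m²; centre at d = 0.618 m, so the parallel axis theorem gives I = 0.066582 + (0.685)(0.618)² = 0.3282 kg·m².
Thin rod: I_cm = (1/12)ML² = (1/12)(1.37)(1.17)² = 0.15628 kg·m²; centre at d = 0.898 m, so the parallel axis theorem gives I = 0.15628 + (1.37)(0.898)² = 1.2611 kg·m².
Thin rod: I_cm = (1/12)ML² = (1/12)(4.23)(0.96)² = 0.32486 kg·m²; centre at d = 0.602 m, so the parallel axis theorem gives I = 0.32486 + (4.23)(0.602)² = 1.8578 kg·m².
Thin rod: I_cm = (1/12)ML² = (1/12)(1.38)(0.34)² = 0.013294 kg·m²; centre at d = 0.825 m, so the parallel axis theorem gives I = 0.013294 + (1.38)(0.825)² = 0.95256 kg·m².
Total I = 0.3282 + 1.2611 + 1.8578 + 0.95256 = 4.3996 kg·m².

4.40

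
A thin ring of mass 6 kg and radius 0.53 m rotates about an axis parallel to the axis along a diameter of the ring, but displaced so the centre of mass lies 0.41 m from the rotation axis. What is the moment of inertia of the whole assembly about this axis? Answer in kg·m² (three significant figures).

I_cm = (1/2)MR² = (1/2)(6)(0.53)² = 0.8427 kg·m²; centre at d = 0.41 m, so I = I_cm + Md² gives I = 0.8427 + (6)(0.41)² = 1.8513 kg·m².

1.85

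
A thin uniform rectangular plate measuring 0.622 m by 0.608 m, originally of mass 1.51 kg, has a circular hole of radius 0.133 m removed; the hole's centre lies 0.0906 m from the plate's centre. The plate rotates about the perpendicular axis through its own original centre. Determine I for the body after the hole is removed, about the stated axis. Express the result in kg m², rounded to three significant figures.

0.0914

Unpierced body about its centre: I₀ = (1/12)M(a²+b²) = (1/12)(1.51)[(0.622)² + (0.608)²] = 0.095199 kg m².
The removed disk has mass m = M·πr²/(ab) = (1.51)·π(0.133)²/(0.622·0.608) = 0.22189 kg (same uniform areal density).
Its moment of inertia about the rotation axis (parallel-axis theorem): I_hole = (1/2)mr² + md² = (1/2)(0.22189)(0.133)² + (0.22189)(0.0906)² = 0.0037838 kg m².
Treating the hole as negative mass, I = I₀ − I_hole = 0.095199 − 0.0037838 = 0.091415 kg m².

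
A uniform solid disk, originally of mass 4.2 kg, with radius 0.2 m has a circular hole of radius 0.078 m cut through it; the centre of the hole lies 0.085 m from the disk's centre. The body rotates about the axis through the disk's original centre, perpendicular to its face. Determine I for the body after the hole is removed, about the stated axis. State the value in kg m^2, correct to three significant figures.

Unpierced body about its centre: I₀ = (1/2)MR² = (1/2)(4.2)(0.2)² = 0.084 kg m^2.
The removed disk has mass m = M·(r/R)² = (4.2)(0.078/0.2)² = 0.63882 kg (same uniform areal density).
Its moment of inertia about the rotation axis (parallel-axis theorem): I_hole = (1/2)mr² + md² = (1/2)(0.63882)(0.078)² + (0.63882)(0.085)² = 0.0065588 kg m^2.
Treating the hole as negative mass, I = I₀ − I_hole = 0.084 − 0.0065588 = 0.077441 kg m^2.

0.0774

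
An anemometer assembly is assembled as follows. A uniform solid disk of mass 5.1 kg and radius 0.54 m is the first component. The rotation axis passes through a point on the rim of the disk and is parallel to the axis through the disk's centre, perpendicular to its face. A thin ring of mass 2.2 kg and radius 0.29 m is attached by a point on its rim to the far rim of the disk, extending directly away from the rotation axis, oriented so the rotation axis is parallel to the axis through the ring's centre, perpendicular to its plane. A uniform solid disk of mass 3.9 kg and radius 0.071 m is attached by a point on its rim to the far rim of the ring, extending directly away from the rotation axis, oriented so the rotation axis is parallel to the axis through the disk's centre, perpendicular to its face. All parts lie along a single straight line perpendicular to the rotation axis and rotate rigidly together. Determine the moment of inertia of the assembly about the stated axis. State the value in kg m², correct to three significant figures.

Solid disk: I_cm = (1/2)MR² = (1/2)(5.1)(0.54)² = 0.74358 kg m²; centre at d = 0.54 m, so I = I_cm + Md² gives I = 0.74358 + (5.1)(0.54)² = 2.2307 kg m².
Thin ring: I_cm = MR² = (2.2)(0.29)² = 0.18502 kg m²; centre at d = 0.54 + 0.54 + 0.29 = 1.37 m, so I = I_cm + Md² gives I = 0.18502 + (2.2)(1.37)² = 4.3142 kg m².
Solid disk: I_cm = (1/2)MR² = (1/2)(3.9)(0.071)² = 0.0098299 kg m²; centre at d = 0.54 + 0.54 + 0.29 + 0.29 + 0.071 = 1.731 m, so I = I_cm + Md² gives I = 0.0098299 + (3.9)(1.731)² = 11.696 kg m².
Total I = 2.2307 + 4.3142 + 11.696 = 18.241 kg m².

18.2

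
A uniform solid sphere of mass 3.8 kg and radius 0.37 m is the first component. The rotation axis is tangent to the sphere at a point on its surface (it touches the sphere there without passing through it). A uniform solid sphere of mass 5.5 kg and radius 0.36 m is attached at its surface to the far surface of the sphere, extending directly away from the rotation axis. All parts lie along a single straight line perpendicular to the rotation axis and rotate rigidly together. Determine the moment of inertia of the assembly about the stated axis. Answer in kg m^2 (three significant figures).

7.67

Solid sphere: I_cm = (2/5)MR² = (2/5)(3.8)(0.37)² = 0.20809 kg m^2; centre at d = 0.37 m, so the parallel axis theorem gives I = 0.20809 + (3.8)(0.37)² = 0.72831 kg m^2.
Solid sphere: I_cm = (2/5)MR² = (2/5)(5.5)(0.36)² = 0.28512 kg m^2; centre at d = 0.37 + 0.37 + 0.36 = 1.1 m, so the parallel axis theorem gives I = 0.28512 + (5.5)(1.1)² = 6.9401 kg m^2.
Total I = 0.72831 + 6.9401 = 7.6684 kg m^2.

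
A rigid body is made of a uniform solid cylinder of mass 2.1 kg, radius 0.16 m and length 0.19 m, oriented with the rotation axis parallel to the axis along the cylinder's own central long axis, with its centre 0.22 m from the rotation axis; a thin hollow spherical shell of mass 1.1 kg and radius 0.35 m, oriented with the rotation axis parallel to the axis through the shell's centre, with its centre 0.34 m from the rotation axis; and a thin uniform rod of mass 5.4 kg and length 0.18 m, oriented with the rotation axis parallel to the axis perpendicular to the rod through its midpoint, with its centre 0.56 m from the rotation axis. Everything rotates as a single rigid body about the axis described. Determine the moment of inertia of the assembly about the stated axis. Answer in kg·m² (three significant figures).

2.05

Solid cylinder: I_cm = (1/2)MR² = (1/2)(2.1)(0.16)² = 0.02688 kg·m²; centre at d = 0.22 m, so the parallel axis theorem gives I = 0.02688 + (2.1)(0.22)² = 0.12852 kg·m².
Spherical shell: I_cm = (2/3)MR² = (2/3)(1.1)(0.35)² = 0.089833 kg·m²; centre at d = 0.34 m, so the parallel axis theorem gives I = 0.089833 + (1.1)(0.34)² = 0.21699 kg·m².
Thin rod: I_cm = (1/12)ML² = (1/12)(5.4)(0.18)² = 0.01458 kg·m²; centre at d = 0.56 m, so the parallel axis theorem gives I = 0.01458 + (5.4)(0.56)² = 1.708 kg·m².
Total I = 0.12852 + 0.21699 + 1.708 = 2.0535 kg·m².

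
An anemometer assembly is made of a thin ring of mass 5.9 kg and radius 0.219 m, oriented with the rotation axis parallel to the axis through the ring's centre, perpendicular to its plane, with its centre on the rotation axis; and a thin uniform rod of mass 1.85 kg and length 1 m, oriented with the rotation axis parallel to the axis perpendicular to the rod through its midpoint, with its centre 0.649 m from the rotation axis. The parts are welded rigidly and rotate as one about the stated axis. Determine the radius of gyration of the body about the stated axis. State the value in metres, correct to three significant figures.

0.396

Thin ring: I_cm = MR² = (5.9)(0.219)² = 0.28297 kg m²; axis through the centre, so I = 0.28297 kg m².
Thin rod: I_cm = (1/12)ML² = (1/12)(1.85)(1)² = 0.15417 kg m²; centre at d = 0.649 m, so the parallel axis theorem gives I = 0.15417 + (1.85)(0.649)² = 0.93339 kg m².
Total I = 1.2164 kg m²; total mass M = 7.75 kg.
k = √(I/M) = √(1.2164/7.75) = 0.39617 m.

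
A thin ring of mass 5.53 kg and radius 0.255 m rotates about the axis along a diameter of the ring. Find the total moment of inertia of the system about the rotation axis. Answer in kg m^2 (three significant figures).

I_cm = (1/2)MR² = (1/2)(5.53)(0.255)² = 0.17979 kg m^2; axis through the centre, so I = 0.17979 kg m^2.

0.180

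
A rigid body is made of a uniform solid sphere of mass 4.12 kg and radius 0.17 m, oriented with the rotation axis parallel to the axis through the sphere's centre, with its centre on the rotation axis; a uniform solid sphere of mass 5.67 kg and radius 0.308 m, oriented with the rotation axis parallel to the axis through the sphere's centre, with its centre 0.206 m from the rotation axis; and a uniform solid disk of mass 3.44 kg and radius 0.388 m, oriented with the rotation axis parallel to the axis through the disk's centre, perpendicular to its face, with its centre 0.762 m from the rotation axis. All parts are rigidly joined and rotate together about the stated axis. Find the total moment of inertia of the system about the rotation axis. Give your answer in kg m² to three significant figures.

Solid sphere: I_cm = (2/5)MR² = (2/5)(4.12)(0.17)² = 0.047627 kg m²; axis through the centre, so I = 0.047627 kg m².
Solid sphere: I_cm = (2/5)MR² = (2/5)(5.67)(0.308)² = 0.21515 kg m²; centre at d = 0.206 m, so the parallel axis theorem gives I = 0.21515 + (5.67)(0.206)² = 0.45576 kg m².
Solid disk: I_cm = (1/2)MR² = (1/2)(3.44)(0.388)² = 0.25894 kg m²; centre at d = 0.762 m, so the parallel axis theorem gives I = 0.25894 + (3.44)(0.762)² = 2.2564 kg m².
Total I = 0.047627 + 0.45576 + 2.2564 = 2.7597 kg m².

2.76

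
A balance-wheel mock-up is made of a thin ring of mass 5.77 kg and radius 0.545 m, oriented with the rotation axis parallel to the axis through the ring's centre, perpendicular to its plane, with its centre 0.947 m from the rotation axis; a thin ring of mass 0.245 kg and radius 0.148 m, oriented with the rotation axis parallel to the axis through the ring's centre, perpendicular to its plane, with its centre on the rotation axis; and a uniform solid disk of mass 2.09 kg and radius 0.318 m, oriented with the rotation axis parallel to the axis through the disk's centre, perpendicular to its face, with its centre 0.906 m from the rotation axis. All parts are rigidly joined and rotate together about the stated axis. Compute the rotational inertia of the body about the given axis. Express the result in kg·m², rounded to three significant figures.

8.72

Thin ring: I_cm = MR² = (5.77)(0.545)² = 1.7138 kg·m²; centre at d = 0.947 m, so the parallel axis theorem gives I = 1.7138 + (5.77)(0.947)² = 6.8884 kg·m².
Thin ring: I_cm = MR² = (0.245)(0.148)² = 0.0053665 kg·m²; axis through the centre, so I = 0.0053665 kg·m².
Solid disk: I_cm = (1/2)MR² = (1/2)(2.09)(0.318)² = 0.10567 kg·m²; centre at d = 0.906 m, so the parallel axis theorem gives I = 0.10567 + (2.09)(0.906)² = 1.8212 kg·m².
Total I = 6.8884 + 0.0053665 + 1.8212 = 8.715 kg·m².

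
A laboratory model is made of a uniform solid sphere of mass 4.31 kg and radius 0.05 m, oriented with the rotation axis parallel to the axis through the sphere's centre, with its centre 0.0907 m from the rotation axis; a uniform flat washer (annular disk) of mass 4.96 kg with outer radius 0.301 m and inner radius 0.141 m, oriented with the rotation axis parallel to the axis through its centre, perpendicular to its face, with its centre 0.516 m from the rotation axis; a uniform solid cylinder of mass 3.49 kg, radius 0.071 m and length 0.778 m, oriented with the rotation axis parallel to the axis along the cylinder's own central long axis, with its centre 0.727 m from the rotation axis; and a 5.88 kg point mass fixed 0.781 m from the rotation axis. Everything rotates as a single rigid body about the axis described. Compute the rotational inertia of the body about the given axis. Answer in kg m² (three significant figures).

7.07

Solid sphere: I_cm = (2/5)MR² = (2/5)(4.31)(0.05)² = 0.00431 kg m²; centre at d = 0.0907 m, so I = I_cm + Md² gives I = 0.00431 + (4.31)(0.0907)² = 0.039766 kg m².
Annular disk: I_cm = (1/2)M(R²+r²) = (1/2)(4.96)[(0.301)² + (0.141)²] = 0.274 kg m²; centre at d = 0.516 m, so I = I_cm + Md² gives I = 0.274 + (4.96)(0.516)² = 1.5946 kg m².
Solid cylinder: I_cm = (1/2)MR² = (1/2)(3.49)(0.071)² = 0.0087965 kg m²; centre at d = 0.727 m, so I = I_cm + Md² gives I = 0.0087965 + (3.49)(0.727)² = 1.8534 kg m².
Point mass: I_cm = 0; centre at d = 0.781 m, so I = I_cm + Md² gives I = 0 + (5.88)(0.781)² = 3.5866 kg m².
Total I = 0.039766 + 1.5946 + 1.8534 + 3.5866 = 7.0743 kg m².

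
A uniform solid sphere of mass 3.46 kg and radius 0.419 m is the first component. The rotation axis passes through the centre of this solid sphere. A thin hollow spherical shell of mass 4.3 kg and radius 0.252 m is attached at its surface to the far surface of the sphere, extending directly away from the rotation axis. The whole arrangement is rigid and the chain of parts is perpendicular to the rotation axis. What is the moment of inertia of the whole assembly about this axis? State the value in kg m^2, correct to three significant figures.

Solid sphere: I_cm = (2/5)MR² = (2/5)(3.46)(0.419)² = 0.24298 kg m^2; axis through the centre, so I = 0.24298 kg m^2.
Spherical shell: I_cm = (2/3)MR² = (2/3)(4.3)(0.252)² = 0.18204 kg m^2; centre at d = 0.419 + 0.252 = 0.671 m, so the parallel axis theorem gives I = 0.18204 + (4.3)(0.671)² = 2.1181 kg m^2.
Total I = 0.24298 + 2.1181 = 2.3611 kg m^2.

2.36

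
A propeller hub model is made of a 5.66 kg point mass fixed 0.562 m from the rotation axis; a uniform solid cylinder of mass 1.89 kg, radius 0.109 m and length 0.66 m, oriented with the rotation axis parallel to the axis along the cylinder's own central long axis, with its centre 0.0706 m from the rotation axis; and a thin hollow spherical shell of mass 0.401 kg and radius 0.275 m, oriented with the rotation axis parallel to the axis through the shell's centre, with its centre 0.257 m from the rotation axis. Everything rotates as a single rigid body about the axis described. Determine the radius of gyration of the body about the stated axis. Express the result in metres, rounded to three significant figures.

Point mass: I_cm = 0; centre at d = 0.562 m, so the parallel axis theorem gives I = 0 + (5.66)(0.562)² = 1.7877 kg m².
Solid cylinder: I_cm = (1/2)MR² = (1/2)(1.89)(0.109)² = 0.011228 kg m²; centre at d = 0.0706 m, so the parallel axis theorem gives I = 0.011228 + (1.89)(0.0706)² = 0.020648 kg m².
Spherical shell: I_cm = (2/3)MR² = (2/3)(0.401)(0.275)² = 0.020217 kg m²; centre at d = 0.257 m, so the parallel axis theorem gives I = 0.020217 + (0.401)(0.257)² = 0.046703 kg m².
Total I = 1.855 kg m²; total mass M = 7.951 kg.
k = √(I/M) = √(1.855/7.951) = 0.48302 m.

0.483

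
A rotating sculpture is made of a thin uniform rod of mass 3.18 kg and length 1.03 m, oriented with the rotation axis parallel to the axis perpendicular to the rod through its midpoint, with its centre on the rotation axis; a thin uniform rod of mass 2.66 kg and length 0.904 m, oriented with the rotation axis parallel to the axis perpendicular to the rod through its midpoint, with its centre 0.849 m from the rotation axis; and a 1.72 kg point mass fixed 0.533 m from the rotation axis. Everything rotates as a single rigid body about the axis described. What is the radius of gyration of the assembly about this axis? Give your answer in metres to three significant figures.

0.616

Thin rod: I_cm = (1/12)ML² = (1/12)(3.18)(1.03)² = 0.28114 kg m^2; axis through the centre, so I = 0.28114 kg m^2.
Thin rod: I_cm = (1/12)ML² = (1/12)(2.66)(0.904)² = 0.18115 kg m^2; centre at d = 0.849 m, so the parallel axis theorem gives I = 0.18115 + (2.66)(0.849)² = 2.0985 kg m^2.
Point mass: I_cm = 0; centre at d = 0.533 m, so the parallel axis theorem gives I = 0 + (1.72)(0.533)² = 0.48863 kg m^2.
Total I = 2.8683 kg m^2; total mass M = 7.56 kg.
k = √(I/M) = √(2.8683/7.56) = 0.61595 m.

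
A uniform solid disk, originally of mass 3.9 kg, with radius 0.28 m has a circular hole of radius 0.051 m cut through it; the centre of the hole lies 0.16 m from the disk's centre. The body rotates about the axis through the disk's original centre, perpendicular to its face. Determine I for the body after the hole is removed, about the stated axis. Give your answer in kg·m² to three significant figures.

0.149

Unpierced body about its centre: I₀ = (1/2)MR² = (1/2)(3.9)(0.28)² = 0.15288 kg·m².
The removed disk has mass m = M·(r/R)² = (3.9)(0.051/0.28)² = 0.12939 kg (same uniform areal density).
Its moment of inertia about the rotation axis (parallel-axis theorem): I_hole = (1/2)mr² + md² = (1/2)(0.12939)(0.051)² + (0.12939)(0.16)² = 0.0034806 kg·m².
Treating the hole as negative mass, I = I₀ − I_hole = 0.15288 − 0.0034806 = 0.1494 kg·m².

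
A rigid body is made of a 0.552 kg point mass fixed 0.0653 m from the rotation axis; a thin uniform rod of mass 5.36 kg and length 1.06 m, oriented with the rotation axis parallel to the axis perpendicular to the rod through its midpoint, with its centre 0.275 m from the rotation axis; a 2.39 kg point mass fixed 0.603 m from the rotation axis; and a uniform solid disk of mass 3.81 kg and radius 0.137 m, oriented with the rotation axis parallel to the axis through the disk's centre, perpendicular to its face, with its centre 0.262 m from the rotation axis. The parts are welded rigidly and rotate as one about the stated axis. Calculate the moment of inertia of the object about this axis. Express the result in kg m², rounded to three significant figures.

Point mass: I_cm = 0; centre at d = 0.0653 m, so I = I_cm + Md² gives I = 0 + (0.552)(0.0653)² = 0.0023538 kg m².
Thin rod: I_cm = (1/12)ML² = (1/12)(5.36)(1.06)² = 0.50187 kg m²; centre at d = 0.275 m, so I = I_cm + Md² gives I = 0.50187 + (5.36)(0.275)² = 0.90722 kg m².
Point mass: I_cm = 0; centre at d = 0.603 m, so I = I_cm + Md² gives I = 0 + (2.39)(0.603)² = 0.86903 kg m².
Solid disk: I_cm = (1/2)MR² = (1/2)(3.81)(0.137)² = 0.035755 kg m²; centre at d = 0.262 m, so I = I_cm + Md² gives I = 0.035755 + (3.81)(0.262)² = 0.29729 kg m².
Total I = 0.0023538 + 0.90722 + 0.86903 + 0.29729 = 2.0759 kg m².

2.08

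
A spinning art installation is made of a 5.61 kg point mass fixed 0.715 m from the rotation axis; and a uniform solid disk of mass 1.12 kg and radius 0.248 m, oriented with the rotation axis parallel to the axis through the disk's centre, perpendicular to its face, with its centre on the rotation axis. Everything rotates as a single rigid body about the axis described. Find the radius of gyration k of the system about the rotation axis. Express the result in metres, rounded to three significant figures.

0.657

Point mass: I_cm = 0; centre at d = 0.715 m, so the parallel axis theorem gives I = 0 + (5.61)(0.715)² = 2.868 kg m².
Solid disk: I_cm = (1/2)MR² = (1/2)(1.12)(0.248)² = 0.034442 kg m²; axis through the centre, so I = 0.034442 kg m².
Total I = 2.9024 kg m²; total mass M = 6.73 kg.
k = √(I/M) = √(2.9024/6.73) = 0.65671 m.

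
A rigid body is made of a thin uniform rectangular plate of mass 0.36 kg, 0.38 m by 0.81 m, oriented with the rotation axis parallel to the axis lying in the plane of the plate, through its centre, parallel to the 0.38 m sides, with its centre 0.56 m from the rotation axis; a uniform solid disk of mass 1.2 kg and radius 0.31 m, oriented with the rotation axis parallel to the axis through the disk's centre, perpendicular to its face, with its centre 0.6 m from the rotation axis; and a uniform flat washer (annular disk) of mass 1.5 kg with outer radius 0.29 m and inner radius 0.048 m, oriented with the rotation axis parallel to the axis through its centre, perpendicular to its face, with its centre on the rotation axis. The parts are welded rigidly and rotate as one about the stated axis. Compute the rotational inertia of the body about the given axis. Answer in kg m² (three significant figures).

0.687

Rectangular plate: I_cm = (1/12)Mb² = (1/12)(0.36)(0.81)² = 0.019683 kg m²; centre at d = 0.56 m, so I = I_cm + Md² gives I = 0.019683 + (0.36)(0.56)² = 0.13258 kg m².
Solid disk: I_cm = (1/2)MR² = (1/2)(1.2)(0.31)² = 0.05766 kg m²; centre at d = 0.6 m, so I = I_cm + Md² gives I = 0.05766 + (1.2)(0.6)² = 0.48966 kg m².
Annular disk: I_cm = (1/2)M(R²+r²) = (1/2)(1.5)[(0.29)² + (0.048)²] = 0.064803 kg m²; axis through the centre, so I = 0.064803 kg m².
Total I = 0.13258 + 0.48966 + 0.064803 = 0.68704 kg m².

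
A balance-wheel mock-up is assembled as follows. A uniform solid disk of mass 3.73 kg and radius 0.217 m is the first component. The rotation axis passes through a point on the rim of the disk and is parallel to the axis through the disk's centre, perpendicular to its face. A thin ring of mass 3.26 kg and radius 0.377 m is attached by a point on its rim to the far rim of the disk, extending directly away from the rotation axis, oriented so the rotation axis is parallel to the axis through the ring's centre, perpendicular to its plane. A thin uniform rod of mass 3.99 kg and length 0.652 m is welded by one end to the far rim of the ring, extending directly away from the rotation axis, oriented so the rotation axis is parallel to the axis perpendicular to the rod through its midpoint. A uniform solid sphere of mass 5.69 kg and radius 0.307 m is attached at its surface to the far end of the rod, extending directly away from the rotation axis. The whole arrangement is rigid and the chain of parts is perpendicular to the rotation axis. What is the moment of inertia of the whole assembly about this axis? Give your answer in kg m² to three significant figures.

Solid disk: I_cm = (1/2)MR² = (1/2)(3.73)(0.217)² = 0.087821 kg m²; centre at d = 0.217 m, so the parallel axis theorem gives I = 0.087821 + (3.73)(0.217)² = 0.26346 kg m².
Thin ring: I_cm = MR² = (3.26)(0.377)² = 0.46334 kg m²; centre at d = 0.217 + 0.217 + 0.377 = 0.811 m, so the parallel axis theorem gives I = 0.46334 + (3.26)(0.811)² = 2.6075 kg m².
Thin rod: I_cm = (1/12)ML² = (1/12)(3.99)(0.652)² = 0.14135 kg m²; centre at d = 0.217 + 0.217 + 0.377 + 0.377 + 0.326 = 1.514 m, so the parallel axis theorem gives I = 0.14135 + (3.99)(1.514)² = 9.2872 kg m².
Solid sphere: I_cm = (2/5)MR² = (2/5)(5.69)(0.307)² = 0.21451 kg m²; centre at d = 0.217 + 0.217 + 0.377 + 0.377 + 0.326 + 0.326 + 0.307 = 2.147 m, so the parallel axis theorem gives I = 0.21451 + (5.69)(2.147)² = 26.443 kg m².
Total I = 0.26346 + 2.6075 + 9.2872 + 26.443 = 38.601 kg m².

38.6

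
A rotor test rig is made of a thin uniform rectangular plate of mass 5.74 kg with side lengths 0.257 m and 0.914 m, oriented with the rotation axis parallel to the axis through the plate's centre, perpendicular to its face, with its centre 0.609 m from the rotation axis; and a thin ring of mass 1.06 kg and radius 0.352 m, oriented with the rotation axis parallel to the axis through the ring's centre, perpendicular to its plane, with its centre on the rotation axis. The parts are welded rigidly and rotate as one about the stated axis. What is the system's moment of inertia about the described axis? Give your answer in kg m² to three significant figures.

Rectangular plate: I_cm = (1/12)M(a²+b²) = (1/12)(5.74)[(0.257)² + (0.914)²] = 0.43119 kg m²; centre at d = 0.609 m, so I = I_cm + Md² gives I = 0.43119 + (5.74)(0.609)² = 2.56 kg m².
Thin ring: I_cm = MR² = (1.06)(0.352)² = 0.13134 kg m²; axis through the centre, so I = 0.13134 kg m².
Total I = 2.56 + 0.13134 = 2.6914 kg m².

2.69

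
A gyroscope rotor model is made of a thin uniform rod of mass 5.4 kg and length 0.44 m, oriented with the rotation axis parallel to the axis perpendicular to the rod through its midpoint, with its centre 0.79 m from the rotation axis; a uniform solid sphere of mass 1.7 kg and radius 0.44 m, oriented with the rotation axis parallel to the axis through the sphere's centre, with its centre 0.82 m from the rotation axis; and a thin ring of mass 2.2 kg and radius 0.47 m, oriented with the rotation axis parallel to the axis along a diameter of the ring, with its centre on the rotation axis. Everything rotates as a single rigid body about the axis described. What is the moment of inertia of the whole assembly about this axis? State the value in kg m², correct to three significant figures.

4.97

Thin rod: I_cm = (1/12)ML² = (1/12)(5.4)(0.44)² = 0.08712 kg m²; centre at d = 0.79 m, so I = I_cm + Md² gives I = 0.08712 + (5.4)(0.79)² = 3.4573 kg m².
Solid sphere: I_cm = (2/5)MR² = (2/5)(1.7)(0.44)² = 0.13165 kg m²; centre at d = 0.82 m, so I = I_cm + Md² gives I = 0.13165 + (1.7)(0.82)² = 1.2747 kg m².
Thin ring: I_cm = (1/2)MR² = (1/2)(2.2)(0.47)² = 0.24299 kg m²; axis through the centre, so I = 0.24299 kg m².
Total I = 3.4573 + 1.2747 + 0.24299 = 4.975 kg m².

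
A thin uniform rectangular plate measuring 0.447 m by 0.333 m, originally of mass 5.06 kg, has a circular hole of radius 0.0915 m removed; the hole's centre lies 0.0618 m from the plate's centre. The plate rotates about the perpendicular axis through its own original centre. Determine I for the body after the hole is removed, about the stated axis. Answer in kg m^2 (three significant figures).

Unpierced body about its centre: I₀ = (1/12)M(a²+b²) = (1/12)(5.06)[(0.447)² + (0.333)²] = 0.13101 kg m^2.
The removed disk has mass m = M·πr²/(ab) = (5.06)·π(0.0915)²/(0.447·0.333) = 0.89411 kg (same uniform areal density).
Its moment of inertia about the rotation axis (parallel-axis theorem): I_hole = (1/2)mr² + md² = (1/2)(0.89411)(0.0915)² + (0.89411)(0.0618)² = 0.0071577 kg m^2.
Treating the hole as negative mass, I = I₀ − I_hole = 0.13101 − 0.0071577 = 0.12385 kg m^2.

0.124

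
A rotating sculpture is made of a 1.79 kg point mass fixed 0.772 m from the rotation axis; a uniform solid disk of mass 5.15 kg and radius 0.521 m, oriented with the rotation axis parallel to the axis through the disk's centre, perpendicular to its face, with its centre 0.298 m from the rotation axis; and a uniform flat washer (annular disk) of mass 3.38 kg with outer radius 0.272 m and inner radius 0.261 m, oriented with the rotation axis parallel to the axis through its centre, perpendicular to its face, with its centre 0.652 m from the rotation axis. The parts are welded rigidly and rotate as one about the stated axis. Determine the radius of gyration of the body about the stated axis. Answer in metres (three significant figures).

Point mass: I_cm = 0; centre at d = 0.772 m, so I = I_cm + Md² gives I = 0 + (1.79)(0.772)² = 1.0668 kg m².
Solid disk: I_cm = (1/2)MR² = (1/2)(5.15)(0.521)² = 0.69896 kg m²; centre at d = 0.298 m, so I = I_cm + Md² gives I = 0.69896 + (5.15)(0.298)² = 1.1563 kg m².
Annular disk: I_cm = (1/2)M(R²+r²) = (1/2)(3.38)[(0.272)² + (0.261)²] = 0.24016 kg m²; centre at d = 0.652 m, so I = I_cm + Md² gives I = 0.24016 + (3.38)(0.652)² = 1.677 kg m².
Total I = 3.9001 kg m²; total mass M = 10.32 kg.
k = √(I/M) = √(3.9001/10.32) = 0.61475 m.

0.615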